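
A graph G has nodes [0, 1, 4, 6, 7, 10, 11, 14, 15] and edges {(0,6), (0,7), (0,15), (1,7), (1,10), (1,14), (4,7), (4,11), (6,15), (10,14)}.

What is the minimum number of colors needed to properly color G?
Clique number ω(G) = 3 (lower bound: χ ≥ ω).
The clique on [0, 6, 15] has size 3, forcing χ ≥ 3, and the coloring below uses 3 colors, so χ(G) = 3.
A valid 3-coloring: color 1: [0, 1, 4]; color 2: [7, 11, 14, 15]; color 3: [6, 10].

χ(G) = 3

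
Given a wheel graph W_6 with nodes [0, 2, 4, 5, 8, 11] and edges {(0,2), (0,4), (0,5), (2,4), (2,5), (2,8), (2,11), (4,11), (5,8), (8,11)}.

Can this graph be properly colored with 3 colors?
No, G is not 3-colorable

Odd cycle [0, 4, 11, 8, 5] needs 3 colors (χ ≥ 3).
Vertex 2 is adjacent to every vertex of [0, 4, 5, 8, 11], which already need 3 colors among themselves, so 2 needs a new color (χ ≥ 4).
Hence χ(G) ≥ 4 > 3, so no proper 3-coloring exists.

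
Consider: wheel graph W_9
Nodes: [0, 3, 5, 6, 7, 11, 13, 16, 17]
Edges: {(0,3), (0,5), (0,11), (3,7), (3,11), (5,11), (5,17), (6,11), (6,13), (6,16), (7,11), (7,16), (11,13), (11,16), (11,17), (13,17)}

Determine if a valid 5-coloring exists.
Yes, G is 5-colorable

A valid 5-coloring: color 1: [11]; color 2: [3, 5, 13, 16]; color 3: [0, 6, 7, 17].
(χ(G) = 3 ≤ 5.)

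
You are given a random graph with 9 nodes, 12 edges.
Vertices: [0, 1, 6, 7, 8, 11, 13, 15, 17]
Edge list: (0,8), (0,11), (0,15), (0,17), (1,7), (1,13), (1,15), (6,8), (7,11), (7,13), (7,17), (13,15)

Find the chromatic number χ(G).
Clique number ω(G) = 3 (lower bound: χ ≥ ω).
The clique on [1, 13, 15] has size 3, forcing χ ≥ 3, and the coloring below uses 3 colors, so χ(G) = 3.
A valid 3-coloring: color 1: [0, 6, 13]; color 2: [7, 8, 15]; color 3: [1, 11, 17].

χ(G) = 3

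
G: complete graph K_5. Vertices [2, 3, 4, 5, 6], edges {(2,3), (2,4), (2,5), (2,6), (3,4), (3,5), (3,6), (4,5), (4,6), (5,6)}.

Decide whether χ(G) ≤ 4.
No, G is not 4-colorable

The clique on vertices [2, 3, 4, 5, 6] has size 5 > 4, so it alone needs 5 colors.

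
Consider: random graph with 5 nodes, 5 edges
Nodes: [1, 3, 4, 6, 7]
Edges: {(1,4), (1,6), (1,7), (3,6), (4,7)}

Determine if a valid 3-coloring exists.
A valid 3-coloring: color 1: [1, 3]; color 2: [6, 7]; color 3: [4].
(χ(G) = 3 ≤ 3.)

Yes, G is 3-colorable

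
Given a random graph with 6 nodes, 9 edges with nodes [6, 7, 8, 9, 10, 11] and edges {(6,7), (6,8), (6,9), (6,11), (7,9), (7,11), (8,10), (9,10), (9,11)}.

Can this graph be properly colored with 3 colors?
The clique on vertices [6, 7, 9, 11] has size 4 > 3, so it alone needs 4 colors.

No, G is not 3-colorable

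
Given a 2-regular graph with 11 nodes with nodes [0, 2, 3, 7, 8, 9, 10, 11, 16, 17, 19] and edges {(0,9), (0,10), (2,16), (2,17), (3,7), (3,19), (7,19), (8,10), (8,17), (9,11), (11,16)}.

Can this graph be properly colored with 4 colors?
A valid 4-coloring: color 1: [0, 2, 8, 11, 19]; color 2: [7, 9, 10, 16, 17]; color 3: [3].
(χ(G) = 3 ≤ 4.)

Yes, G is 4-colorable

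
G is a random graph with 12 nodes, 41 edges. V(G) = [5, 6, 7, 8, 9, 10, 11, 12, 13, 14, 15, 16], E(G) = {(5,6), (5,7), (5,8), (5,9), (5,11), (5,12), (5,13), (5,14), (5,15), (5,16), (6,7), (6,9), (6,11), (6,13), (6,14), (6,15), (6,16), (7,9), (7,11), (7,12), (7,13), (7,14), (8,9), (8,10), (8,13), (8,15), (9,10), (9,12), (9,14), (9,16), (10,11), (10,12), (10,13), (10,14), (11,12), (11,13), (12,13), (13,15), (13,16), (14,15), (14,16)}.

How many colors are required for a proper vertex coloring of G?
χ(G) = 5

Clique number ω(G) = 5 (lower bound: χ ≥ ω).
The clique on [5, 7, 11, 12, 13] has size 5, forcing χ ≥ 5, and the coloring below uses 5 colors, so χ(G) = 5.
A valid 5-coloring: color 1: [5, 10]; color 2: [13, 14]; color 3: [6, 8, 12]; color 4: [7, 15, 16]; color 5: [9, 11].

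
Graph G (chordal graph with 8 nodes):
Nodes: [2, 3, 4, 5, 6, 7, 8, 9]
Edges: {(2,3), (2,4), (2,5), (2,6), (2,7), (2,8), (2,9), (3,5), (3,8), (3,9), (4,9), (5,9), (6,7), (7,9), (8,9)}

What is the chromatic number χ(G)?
Clique number ω(G) = 4 (lower bound: χ ≥ ω).
The clique on [2, 3, 8, 9] has size 4, forcing χ ≥ 4, and the coloring below uses 4 colors, so χ(G) = 4.
A valid 4-coloring: color 1: [2]; color 2: [6, 9]; color 3: [3, 4, 7]; color 4: [5, 8].

χ(G) = 4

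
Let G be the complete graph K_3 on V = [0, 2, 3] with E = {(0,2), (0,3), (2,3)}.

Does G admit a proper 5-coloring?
Yes, G is 5-colorable

A valid 5-coloring: color 1: [3]; color 2: [0]; color 3: [2].
(χ(G) = 3 ≤ 5.)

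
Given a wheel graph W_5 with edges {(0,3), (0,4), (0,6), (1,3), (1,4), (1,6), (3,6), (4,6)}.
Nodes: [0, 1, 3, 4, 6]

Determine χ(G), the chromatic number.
Clique number ω(G) = 3 (lower bound: χ ≥ ω).
The clique on [0, 3, 6] has size 3, forcing χ ≥ 3, and the coloring below uses 3 colors, so χ(G) = 3.
A valid 3-coloring: color 1: [6]; color 2: [3, 4]; color 3: [0, 1].

χ(G) = 3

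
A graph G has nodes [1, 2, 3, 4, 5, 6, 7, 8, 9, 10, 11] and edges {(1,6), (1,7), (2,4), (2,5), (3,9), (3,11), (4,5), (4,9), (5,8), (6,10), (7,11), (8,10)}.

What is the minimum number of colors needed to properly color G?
χ(G) = 3

Clique number ω(G) = 3 (lower bound: χ ≥ ω).
The clique on [2, 4, 5] has size 3, forcing χ ≥ 3, and the coloring below uses 3 colors, so χ(G) = 3.
A valid 3-coloring: color 1: [3, 4, 6, 7, 8]; color 2: [1, 5, 9, 10, 11]; color 3: [2].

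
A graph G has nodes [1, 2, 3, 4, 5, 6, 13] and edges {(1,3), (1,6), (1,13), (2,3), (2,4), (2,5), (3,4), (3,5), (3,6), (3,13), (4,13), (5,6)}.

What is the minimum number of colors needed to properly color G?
χ(G) = 3

Clique number ω(G) = 3 (lower bound: χ ≥ ω).
The clique on [1, 3, 13] has size 3, forcing χ ≥ 3, and the coloring below uses 3 colors, so χ(G) = 3.
A valid 3-coloring: color 1: [3]; color 2: [1, 4, 5]; color 3: [2, 6, 13].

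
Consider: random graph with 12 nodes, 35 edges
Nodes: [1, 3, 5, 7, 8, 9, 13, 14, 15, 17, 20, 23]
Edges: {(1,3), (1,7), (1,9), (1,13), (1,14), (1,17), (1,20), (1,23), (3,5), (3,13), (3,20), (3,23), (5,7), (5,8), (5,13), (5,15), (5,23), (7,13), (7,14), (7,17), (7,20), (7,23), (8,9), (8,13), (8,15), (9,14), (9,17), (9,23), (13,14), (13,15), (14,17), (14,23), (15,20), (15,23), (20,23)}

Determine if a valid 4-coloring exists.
Yes, G is 4-colorable

A valid 4-coloring: color 1: [1, 5]; color 2: [13, 17, 23]; color 3: [3, 7, 9, 15]; color 4: [8, 14, 20].
(χ(G) = 4 ≤ 4.)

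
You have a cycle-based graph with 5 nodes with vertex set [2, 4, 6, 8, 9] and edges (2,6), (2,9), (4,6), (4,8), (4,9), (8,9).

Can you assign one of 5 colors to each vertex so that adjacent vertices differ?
A valid 5-coloring: color 1: [6, 9]; color 2: [2, 4]; color 3: [8].
(χ(G) = 3 ≤ 5.)

Yes, G is 5-colorable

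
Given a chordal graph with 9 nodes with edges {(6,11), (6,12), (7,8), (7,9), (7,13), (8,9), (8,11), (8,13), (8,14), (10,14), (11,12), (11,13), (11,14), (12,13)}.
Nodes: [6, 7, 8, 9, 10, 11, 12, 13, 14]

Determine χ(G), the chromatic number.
Clique number ω(G) = 3 (lower bound: χ ≥ ω).
The clique on [8, 11, 13] has size 3, forcing χ ≥ 3, and the coloring below uses 3 colors, so χ(G) = 3.
A valid 3-coloring: color 1: [8, 10, 12]; color 2: [7, 11]; color 3: [6, 9, 13, 14].

χ(G) = 3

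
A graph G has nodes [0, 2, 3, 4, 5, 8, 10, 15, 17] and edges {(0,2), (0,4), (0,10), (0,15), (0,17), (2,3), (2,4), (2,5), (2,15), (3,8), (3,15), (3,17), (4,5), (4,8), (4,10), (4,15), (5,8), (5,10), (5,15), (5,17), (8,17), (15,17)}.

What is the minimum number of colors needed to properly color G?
Clique number ω(G) = 4 (lower bound: χ ≥ ω).
The clique on [0, 2, 4, 15] has size 4, forcing χ ≥ 4, and the coloring below uses 4 colors, so χ(G) = 4.
A valid 4-coloring: color 1: [4, 17]; color 2: [0, 3, 5]; color 3: [8, 10, 15]; color 4: [2].

χ(G) = 4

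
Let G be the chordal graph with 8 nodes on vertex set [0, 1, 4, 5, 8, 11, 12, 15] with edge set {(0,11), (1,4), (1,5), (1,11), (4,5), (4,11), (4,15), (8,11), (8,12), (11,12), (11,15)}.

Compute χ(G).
χ(G) = 3

Clique number ω(G) = 3 (lower bound: χ ≥ ω).
The clique on [8, 11, 12] has size 3, forcing χ ≥ 3, and the coloring below uses 3 colors, so χ(G) = 3.
A valid 3-coloring: color 1: [5, 11]; color 2: [0, 4, 12]; color 3: [1, 8, 15].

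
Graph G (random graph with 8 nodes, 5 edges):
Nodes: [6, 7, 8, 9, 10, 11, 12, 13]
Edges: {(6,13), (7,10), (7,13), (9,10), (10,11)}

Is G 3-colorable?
Yes, G is 3-colorable

A valid 3-coloring: color 1: [8, 10, 12, 13]; color 2: [6, 7, 9, 11].
(χ(G) = 2 ≤ 3.)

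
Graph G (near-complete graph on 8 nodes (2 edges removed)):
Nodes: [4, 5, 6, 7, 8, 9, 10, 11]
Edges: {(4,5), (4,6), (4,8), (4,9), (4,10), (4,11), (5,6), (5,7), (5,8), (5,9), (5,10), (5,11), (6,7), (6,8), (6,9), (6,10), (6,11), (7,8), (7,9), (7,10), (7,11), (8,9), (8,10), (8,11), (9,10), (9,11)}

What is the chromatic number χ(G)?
χ(G) = 6

Clique number ω(G) = 6 (lower bound: χ ≥ ω).
The clique on [4, 5, 6, 8, 9, 10] has size 6, forcing χ ≥ 6, and the coloring below uses 6 colors, so χ(G) = 6.
A valid 6-coloring: color 1: [6]; color 2: [5]; color 3: [8]; color 4: [9]; color 5: [4, 7]; color 6: [10, 11].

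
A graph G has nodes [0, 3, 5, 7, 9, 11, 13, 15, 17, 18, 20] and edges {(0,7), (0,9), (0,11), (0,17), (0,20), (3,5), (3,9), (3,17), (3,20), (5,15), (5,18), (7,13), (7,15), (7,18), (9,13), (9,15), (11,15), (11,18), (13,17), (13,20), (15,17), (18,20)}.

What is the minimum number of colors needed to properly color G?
χ(G) = 2

Clique number ω(G) = 2 (lower bound: χ ≥ ω).
The graph is bipartite (no odd cycle), so 2 colors suffice: χ(G) = 2.
A valid 2-coloring: color 1: [0, 3, 13, 15, 18]; color 2: [5, 7, 9, 11, 17, 20].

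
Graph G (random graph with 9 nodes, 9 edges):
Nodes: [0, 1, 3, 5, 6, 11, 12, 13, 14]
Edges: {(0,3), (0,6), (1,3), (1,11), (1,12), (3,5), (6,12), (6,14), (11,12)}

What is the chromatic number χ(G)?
χ(G) = 3

Clique number ω(G) = 3 (lower bound: χ ≥ ω).
The clique on [1, 11, 12] has size 3, forcing χ ≥ 3, and the coloring below uses 3 colors, so χ(G) = 3.
A valid 3-coloring: color 1: [1, 5, 6, 13]; color 2: [3, 12, 14]; color 3: [0, 11].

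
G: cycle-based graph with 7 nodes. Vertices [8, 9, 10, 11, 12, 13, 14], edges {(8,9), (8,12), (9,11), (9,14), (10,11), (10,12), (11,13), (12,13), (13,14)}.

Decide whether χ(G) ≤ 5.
Yes, G is 5-colorable

A valid 5-coloring: color 1: [9, 10, 13]; color 2: [11, 12, 14]; color 3: [8].
(χ(G) = 3 ≤ 5.)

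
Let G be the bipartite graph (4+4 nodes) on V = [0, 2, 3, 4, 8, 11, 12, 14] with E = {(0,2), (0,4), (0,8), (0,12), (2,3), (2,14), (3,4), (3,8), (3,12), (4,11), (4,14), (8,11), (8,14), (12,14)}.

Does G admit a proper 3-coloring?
A valid 3-coloring: color 1: [0, 3, 11, 14]; color 2: [2, 4, 8, 12].
(χ(G) = 2 ≤ 3.)

Yes, G is 3-colorable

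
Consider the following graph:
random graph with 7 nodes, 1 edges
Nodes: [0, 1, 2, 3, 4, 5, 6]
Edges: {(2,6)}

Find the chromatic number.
χ(G) = 2

Clique number ω(G) = 2 (lower bound: χ ≥ ω).
The graph is bipartite (no odd cycle), so 2 colors suffice: χ(G) = 2.
A valid 2-coloring: color 1: [0, 1, 3, 4, 5, 6]; color 2: [2].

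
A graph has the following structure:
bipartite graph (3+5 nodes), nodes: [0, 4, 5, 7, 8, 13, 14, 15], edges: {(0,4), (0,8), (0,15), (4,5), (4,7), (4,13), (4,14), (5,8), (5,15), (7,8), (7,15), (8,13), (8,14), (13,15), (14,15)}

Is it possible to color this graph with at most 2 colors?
A valid 2-coloring: color 1: [4, 8, 15]; color 2: [0, 5, 7, 13, 14].
(χ(G) = 2 ≤ 2.)

Yes, G is 2-colorable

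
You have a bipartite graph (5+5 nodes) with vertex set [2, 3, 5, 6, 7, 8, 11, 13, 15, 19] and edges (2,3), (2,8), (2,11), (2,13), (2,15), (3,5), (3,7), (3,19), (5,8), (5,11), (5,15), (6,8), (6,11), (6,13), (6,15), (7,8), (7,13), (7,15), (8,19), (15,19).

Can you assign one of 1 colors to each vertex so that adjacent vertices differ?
No, G is not 1-colorable

Edge (2,3) forces its endpoints to differ, so 1 color is not enough.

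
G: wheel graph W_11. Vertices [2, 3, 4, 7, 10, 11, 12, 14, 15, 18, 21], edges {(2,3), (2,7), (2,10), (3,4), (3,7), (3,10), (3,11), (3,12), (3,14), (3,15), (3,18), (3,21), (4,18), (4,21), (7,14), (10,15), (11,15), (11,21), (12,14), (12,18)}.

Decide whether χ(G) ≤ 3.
A valid 3-coloring: color 1: [3]; color 2: [4, 7, 10, 11, 12]; color 3: [2, 14, 15, 18, 21].
(χ(G) = 3 ≤ 3.)

Yes, G is 3-colorable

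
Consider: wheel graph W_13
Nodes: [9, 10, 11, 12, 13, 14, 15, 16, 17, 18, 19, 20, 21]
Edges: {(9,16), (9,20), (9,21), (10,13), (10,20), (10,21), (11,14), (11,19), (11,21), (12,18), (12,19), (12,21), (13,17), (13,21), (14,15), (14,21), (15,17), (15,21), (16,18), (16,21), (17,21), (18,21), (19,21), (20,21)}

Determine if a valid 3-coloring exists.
A valid 3-coloring: color 1: [21]; color 2: [9, 10, 14, 17, 18, 19]; color 3: [11, 12, 13, 15, 16, 20].
(χ(G) = 3 ≤ 3.)

Yes, G is 3-colorable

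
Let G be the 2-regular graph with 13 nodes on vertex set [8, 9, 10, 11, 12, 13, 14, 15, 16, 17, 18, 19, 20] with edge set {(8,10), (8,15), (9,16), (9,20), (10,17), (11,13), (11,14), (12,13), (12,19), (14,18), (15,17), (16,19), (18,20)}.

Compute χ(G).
χ(G) = 3

Clique number ω(G) = 2 (lower bound: χ ≥ ω).
Odd cycle [16, 19, 12, 13, 11, 14, 18, 20, 9] needs 3 colors (χ ≥ 3).
The coloring below uses 3 colors, so χ(G) = 3.
A valid 3-coloring: color 1: [8, 13, 14, 16, 17, 20]; color 2: [9, 10, 11, 15, 18, 19]; color 3: [12].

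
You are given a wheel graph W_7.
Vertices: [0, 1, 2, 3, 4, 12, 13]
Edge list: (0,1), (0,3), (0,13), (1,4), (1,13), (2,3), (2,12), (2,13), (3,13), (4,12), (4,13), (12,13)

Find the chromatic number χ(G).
χ(G) = 3

Clique number ω(G) = 3 (lower bound: χ ≥ ω).
The clique on [0, 1, 13] has size 3, forcing χ ≥ 3, and the coloring below uses 3 colors, so χ(G) = 3.
A valid 3-coloring: color 1: [13]; color 2: [0, 2, 4]; color 3: [1, 3, 12].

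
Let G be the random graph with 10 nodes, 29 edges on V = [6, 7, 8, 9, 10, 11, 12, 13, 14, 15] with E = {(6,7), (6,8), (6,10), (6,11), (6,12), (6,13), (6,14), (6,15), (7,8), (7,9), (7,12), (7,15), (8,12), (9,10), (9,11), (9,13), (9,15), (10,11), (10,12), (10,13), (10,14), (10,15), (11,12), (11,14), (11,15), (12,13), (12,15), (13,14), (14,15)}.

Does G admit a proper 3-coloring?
The clique on vertices [6, 10, 11, 12, 15] has size 5 > 3, so it alone needs 5 colors.

No, G is not 3-colorable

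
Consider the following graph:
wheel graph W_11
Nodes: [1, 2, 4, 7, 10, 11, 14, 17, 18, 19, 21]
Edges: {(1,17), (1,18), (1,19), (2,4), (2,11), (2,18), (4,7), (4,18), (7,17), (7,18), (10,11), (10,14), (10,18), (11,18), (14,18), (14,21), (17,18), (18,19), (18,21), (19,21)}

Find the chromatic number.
χ(G) = 3

Clique number ω(G) = 3 (lower bound: χ ≥ ω).
The clique on [1, 17, 18] has size 3, forcing χ ≥ 3, and the coloring below uses 3 colors, so χ(G) = 3.
A valid 3-coloring: color 1: [18]; color 2: [4, 11, 14, 17, 19]; color 3: [1, 2, 7, 10, 21].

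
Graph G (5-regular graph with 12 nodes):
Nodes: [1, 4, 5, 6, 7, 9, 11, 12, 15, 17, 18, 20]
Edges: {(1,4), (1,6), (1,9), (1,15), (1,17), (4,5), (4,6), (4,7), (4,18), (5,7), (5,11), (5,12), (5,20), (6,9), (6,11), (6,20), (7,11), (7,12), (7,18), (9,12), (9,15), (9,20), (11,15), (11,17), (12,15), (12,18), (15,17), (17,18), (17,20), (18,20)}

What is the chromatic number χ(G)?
χ(G) = 4

Clique number ω(G) = 3 (lower bound: χ ≥ ω).
Suppose a proper 3-coloring c exists. The clique [1, 4, 6] takes 3 distinct colors; by symmetry let c(1) = 1, c(4) = 2, c(6) = 3.
- Vertex 9: neighbors [1, 6] already have colors [1, 3] ⇒ c(9) = 2.
- Vertex 15: neighbors [1, 9] already have colors [1, 2] ⇒ c(15) = 3.
- Vertex 12: neighbors [9, 15] already have colors [2, 3] ⇒ c(12) = 1.
- Vertex 5: neighbors [12, 4] already have colors [1, 2] ⇒ c(5) = 3.
- Vertex 7: neighbors [12, 4, 5] already have colors [1, 2, 3] — all 3 colors blocked. Contradiction.
The forced assignments end in a contradiction, so G has no proper 3-coloring (χ ≥ 4).
The coloring below uses 4 colors, so χ(G) = 4.
A valid 4-coloring: color 1: [7, 9, 17]; color 2: [1, 11, 12, 20]; color 3: [5, 6, 15, 18]; color 4: [4].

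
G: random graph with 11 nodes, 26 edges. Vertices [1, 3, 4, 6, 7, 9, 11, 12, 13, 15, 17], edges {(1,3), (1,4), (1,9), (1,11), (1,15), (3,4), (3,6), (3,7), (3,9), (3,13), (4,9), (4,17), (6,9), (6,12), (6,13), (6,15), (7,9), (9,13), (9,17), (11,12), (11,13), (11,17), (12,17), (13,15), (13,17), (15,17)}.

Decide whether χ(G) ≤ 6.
Yes, G is 6-colorable

A valid 6-coloring: color 1: [9, 12, 15]; color 2: [3, 17]; color 3: [1, 7, 13]; color 4: [4, 6, 11].
(χ(G) = 4 ≤ 6.)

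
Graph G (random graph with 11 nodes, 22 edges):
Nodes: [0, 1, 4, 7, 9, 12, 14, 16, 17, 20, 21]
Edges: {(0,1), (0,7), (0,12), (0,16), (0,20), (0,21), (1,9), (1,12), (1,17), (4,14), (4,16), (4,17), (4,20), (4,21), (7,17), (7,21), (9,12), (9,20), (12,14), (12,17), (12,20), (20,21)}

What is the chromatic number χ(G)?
χ(G) = 4

Clique number ω(G) = 3 (lower bound: χ ≥ ω).
Suppose a proper 3-coloring c exists. The clique [0, 1, 12] takes 3 distinct colors; by symmetry let c(0) = 1, c(1) = 2, c(12) = 3.
- Vertex 20: neighbors [0, 12] already have colors [1, 3] ⇒ c(20) = 2.
- Vertex 17: neighbors [1, 12] already have colors [2, 3] ⇒ c(17) = 1.
- Vertex 4: neighbors [17, 20] already have colors [1, 2] ⇒ c(4) = 3.
- Vertex 21: neighbors [0, 20, 4] already have colors [1, 2, 3] — all 3 colors blocked. Contradiction.
The forced assignments end in a contradiction, so G has no proper 3-coloring (χ ≥ 4).
The coloring below uses 4 colors, so χ(G) = 4.
A valid 4-coloring: color 1: [12, 16, 21]; color 2: [0, 4, 9]; color 3: [14, 17, 20]; color 4: [1, 7].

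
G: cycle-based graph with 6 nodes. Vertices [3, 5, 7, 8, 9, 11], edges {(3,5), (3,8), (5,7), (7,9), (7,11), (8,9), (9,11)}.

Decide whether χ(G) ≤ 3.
Yes, G is 3-colorable

A valid 3-coloring: color 1: [3, 9]; color 2: [7, 8]; color 3: [5, 11].
(χ(G) = 3 ≤ 3.)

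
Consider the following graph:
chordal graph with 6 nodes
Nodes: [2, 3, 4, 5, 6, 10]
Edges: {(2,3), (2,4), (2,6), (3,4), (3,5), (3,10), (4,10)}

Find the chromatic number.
χ(G) = 3

Clique number ω(G) = 3 (lower bound: χ ≥ ω).
The clique on [3, 4, 10] has size 3, forcing χ ≥ 3, and the coloring below uses 3 colors, so χ(G) = 3.
A valid 3-coloring: color 1: [3, 6]; color 2: [4, 5]; color 3: [2, 10].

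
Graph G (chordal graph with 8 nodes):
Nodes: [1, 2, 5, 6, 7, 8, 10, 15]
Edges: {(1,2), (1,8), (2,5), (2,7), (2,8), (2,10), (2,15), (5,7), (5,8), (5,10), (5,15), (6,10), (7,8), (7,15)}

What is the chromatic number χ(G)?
χ(G) = 4

Clique number ω(G) = 4 (lower bound: χ ≥ ω).
The clique on [2, 5, 7, 8] has size 4, forcing χ ≥ 4, and the coloring below uses 4 colors, so χ(G) = 4.
A valid 4-coloring: color 1: [2, 6]; color 2: [1, 5]; color 3: [8, 10, 15]; color 4: [7].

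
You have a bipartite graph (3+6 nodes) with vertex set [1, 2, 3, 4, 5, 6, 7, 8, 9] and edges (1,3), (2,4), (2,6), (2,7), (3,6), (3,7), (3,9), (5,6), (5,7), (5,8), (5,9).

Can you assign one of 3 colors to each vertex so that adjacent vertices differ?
Yes, G is 3-colorable

A valid 3-coloring: color 1: [2, 3, 5]; color 2: [1, 4, 6, 7, 8, 9].
(χ(G) = 2 ≤ 3.)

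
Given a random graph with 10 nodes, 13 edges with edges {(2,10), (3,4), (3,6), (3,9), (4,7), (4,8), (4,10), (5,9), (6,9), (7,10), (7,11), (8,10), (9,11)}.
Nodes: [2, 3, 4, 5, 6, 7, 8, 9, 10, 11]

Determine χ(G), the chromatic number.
Clique number ω(G) = 3 (lower bound: χ ≥ ω).
The clique on [4, 8, 10] has size 3, forcing χ ≥ 3, and the coloring below uses 3 colors, so χ(G) = 3.
A valid 3-coloring: color 1: [2, 4, 9]; color 2: [3, 5, 10, 11]; color 3: [6, 7, 8].

χ(G) = 3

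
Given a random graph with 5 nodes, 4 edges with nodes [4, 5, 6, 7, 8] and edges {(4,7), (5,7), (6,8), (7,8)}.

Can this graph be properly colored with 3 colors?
Yes, G is 3-colorable

A valid 3-coloring: color 1: [6, 7]; color 2: [4, 5, 8].
(χ(G) = 2 ≤ 3.)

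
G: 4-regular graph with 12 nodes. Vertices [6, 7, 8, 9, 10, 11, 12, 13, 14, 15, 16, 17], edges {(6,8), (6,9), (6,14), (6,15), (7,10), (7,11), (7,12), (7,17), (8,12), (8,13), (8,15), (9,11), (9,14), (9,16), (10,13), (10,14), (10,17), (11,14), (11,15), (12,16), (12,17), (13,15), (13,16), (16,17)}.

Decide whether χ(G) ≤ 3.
Yes, G is 3-colorable

A valid 3-coloring: color 1: [9, 10, 12, 15]; color 2: [6, 11, 13, 17]; color 3: [7, 8, 14, 16].
(χ(G) = 3 ≤ 3.)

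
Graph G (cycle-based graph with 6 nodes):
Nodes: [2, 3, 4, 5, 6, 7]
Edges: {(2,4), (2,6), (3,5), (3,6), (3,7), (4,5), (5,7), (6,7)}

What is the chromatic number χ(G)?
χ(G) = 3

Clique number ω(G) = 3 (lower bound: χ ≥ ω).
The clique on [3, 5, 7] has size 3, forcing χ ≥ 3, and the coloring below uses 3 colors, so χ(G) = 3.
A valid 3-coloring: color 1: [5, 6]; color 2: [4, 7]; color 3: [2, 3].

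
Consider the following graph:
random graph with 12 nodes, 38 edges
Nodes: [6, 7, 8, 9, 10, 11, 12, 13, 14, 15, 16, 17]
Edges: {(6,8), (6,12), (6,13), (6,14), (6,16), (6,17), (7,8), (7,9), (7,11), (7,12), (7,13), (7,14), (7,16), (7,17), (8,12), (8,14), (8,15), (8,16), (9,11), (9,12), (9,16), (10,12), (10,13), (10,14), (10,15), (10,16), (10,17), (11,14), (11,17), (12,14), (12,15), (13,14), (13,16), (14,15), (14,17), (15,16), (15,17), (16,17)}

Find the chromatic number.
χ(G) = 5

Clique number ω(G) = 4 (lower bound: χ ≥ ω).
Suppose a proper 4-coloring c exists. The clique [6, 8, 12, 14] takes 4 distinct colors; by symmetry let c(6) = 1, c(8) = 2, c(12) = 3, c(14) = 4.
- Vertex 7: neighbors [8, 12, 14] already have colors [2, 3, 4] ⇒ c(7) = 1.
- Vertex 15: neighbors [8, 12, 14] already have colors [2, 3, 4] ⇒ c(15) = 1.
- Vertex 10: neighbors [15, 12, 14] already have colors [1, 3, 4] ⇒ c(10) = 2.
- Vertex 17: neighbors [6, 10, 14] already have colors [1, 2, 4] ⇒ c(17) = 3.
- Vertex 16: neighbors [6, 8, 17] already have colors [1, 2, 3] ⇒ c(16) = 4.
- Vertex 9: neighbors [7, 12, 16] already have colors [1, 3, 4] ⇒ c(9) = 2.
- Vertex 11: neighbors [7, 9, 17, 14] already have colors [1, 2, 3, 4] — all 4 colors blocked. Contradiction.
The forced assignments end in a contradiction, so G has no proper 4-coloring (χ ≥ 5).
The coloring below uses 5 colors, so χ(G) = 5.
A valid 5-coloring: color 1: [14, 16]; color 2: [6, 7, 15]; color 3: [12, 13, 17]; color 4: [8, 9, 10]; color 5: [11].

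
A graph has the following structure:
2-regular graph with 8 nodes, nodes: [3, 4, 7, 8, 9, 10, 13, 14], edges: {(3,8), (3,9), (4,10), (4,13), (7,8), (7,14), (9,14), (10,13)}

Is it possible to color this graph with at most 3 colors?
A valid 3-coloring: color 1: [3, 4, 14]; color 2: [8, 9, 13]; color 3: [7, 10].
(χ(G) = 3 ≤ 3.)

Yes, G is 3-colorable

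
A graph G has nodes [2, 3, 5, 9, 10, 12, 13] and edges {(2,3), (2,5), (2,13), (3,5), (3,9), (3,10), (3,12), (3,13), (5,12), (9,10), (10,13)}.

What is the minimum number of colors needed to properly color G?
Clique number ω(G) = 3 (lower bound: χ ≥ ω).
The clique on [3, 9, 10] has size 3, forcing χ ≥ 3, and the coloring below uses 3 colors, so χ(G) = 3.
A valid 3-coloring: color 1: [3]; color 2: [5, 9, 13]; color 3: [2, 10, 12].

χ(G) = 3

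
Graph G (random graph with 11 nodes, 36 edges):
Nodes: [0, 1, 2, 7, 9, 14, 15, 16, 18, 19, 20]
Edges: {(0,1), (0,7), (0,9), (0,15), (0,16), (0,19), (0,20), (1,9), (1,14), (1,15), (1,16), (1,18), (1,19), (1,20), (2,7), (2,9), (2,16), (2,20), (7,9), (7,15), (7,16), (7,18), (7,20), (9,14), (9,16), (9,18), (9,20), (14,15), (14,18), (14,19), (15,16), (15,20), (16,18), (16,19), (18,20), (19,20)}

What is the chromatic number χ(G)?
Clique number ω(G) = 4 (lower bound: χ ≥ ω).
The clique on [0, 1, 9, 16] has size 4, forcing χ ≥ 4, and the coloring below uses 4 colors, so χ(G) = 4.
A valid 4-coloring: color 1: [1, 7]; color 2: [14, 16, 20]; color 3: [9, 15, 19]; color 4: [0, 2, 18].

χ(G) = 4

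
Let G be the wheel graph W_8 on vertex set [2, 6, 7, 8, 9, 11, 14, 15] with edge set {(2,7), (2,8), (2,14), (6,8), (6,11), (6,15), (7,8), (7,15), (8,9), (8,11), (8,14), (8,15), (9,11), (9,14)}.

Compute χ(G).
Clique number ω(G) = 3 (lower bound: χ ≥ ω).
Odd cycle [6, 11, 9, 14, 2, 7, 15] needs 3 colors (χ ≥ 3).
Vertex 8 is adjacent to every vertex of [2, 6, 7, 9, 11, 14, 15], which already need 3 colors among themselves, so 8 needs a new color (χ ≥ 4).
The coloring below uses 4 colors, so χ(G) = 4.
A valid 4-coloring: color 1: [8]; color 2: [6, 7, 9]; color 3: [11, 14, 15]; color 4: [2].

χ(G) = 4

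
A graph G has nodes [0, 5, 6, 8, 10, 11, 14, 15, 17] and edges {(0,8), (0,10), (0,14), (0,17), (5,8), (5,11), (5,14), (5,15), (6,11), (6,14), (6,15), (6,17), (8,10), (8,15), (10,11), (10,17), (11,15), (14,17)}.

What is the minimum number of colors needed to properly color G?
χ(G) = 3

Clique number ω(G) = 3 (lower bound: χ ≥ ω).
The clique on [0, 8, 10] has size 3, forcing χ ≥ 3, and the coloring below uses 3 colors, so χ(G) = 3.
A valid 3-coloring: color 1: [10, 14, 15]; color 2: [0, 5, 6]; color 3: [8, 11, 17].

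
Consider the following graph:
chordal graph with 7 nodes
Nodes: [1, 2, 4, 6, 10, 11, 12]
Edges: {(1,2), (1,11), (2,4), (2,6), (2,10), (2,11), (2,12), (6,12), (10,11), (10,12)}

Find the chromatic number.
χ(G) = 3

Clique number ω(G) = 3 (lower bound: χ ≥ ω).
The clique on [1, 2, 11] has size 3, forcing χ ≥ 3, and the coloring below uses 3 colors, so χ(G) = 3.
A valid 3-coloring: color 1: [2]; color 2: [1, 4, 6, 10]; color 3: [11, 12].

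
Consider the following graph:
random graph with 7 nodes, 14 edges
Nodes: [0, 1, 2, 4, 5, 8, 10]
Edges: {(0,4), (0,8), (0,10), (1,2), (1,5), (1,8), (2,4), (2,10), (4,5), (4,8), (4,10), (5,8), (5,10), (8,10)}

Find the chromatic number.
Clique number ω(G) = 4 (lower bound: χ ≥ ω).
The clique on [0, 4, 8, 10] has size 4, forcing χ ≥ 4, and the coloring below uses 4 colors, so χ(G) = 4.
A valid 4-coloring: color 1: [1, 10]; color 2: [4]; color 3: [2, 8]; color 4: [0, 5].

χ(G) = 4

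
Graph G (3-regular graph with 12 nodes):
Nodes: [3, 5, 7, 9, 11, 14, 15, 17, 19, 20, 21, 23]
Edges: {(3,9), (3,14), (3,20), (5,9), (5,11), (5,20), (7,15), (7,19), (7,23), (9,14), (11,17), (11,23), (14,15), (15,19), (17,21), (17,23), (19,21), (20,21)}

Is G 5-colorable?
Yes, G is 5-colorable

A valid 5-coloring: color 1: [7, 11, 14, 21]; color 2: [9, 15, 17, 20]; color 3: [3, 5, 19, 23].
(χ(G) = 3 ≤ 5.)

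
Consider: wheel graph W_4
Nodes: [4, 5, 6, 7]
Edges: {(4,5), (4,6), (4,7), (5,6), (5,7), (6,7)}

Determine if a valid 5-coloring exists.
Yes, G is 5-colorable

A valid 5-coloring: color 1: [7]; color 2: [5]; color 3: [4]; color 4: [6].
(χ(G) = 4 ≤ 5.)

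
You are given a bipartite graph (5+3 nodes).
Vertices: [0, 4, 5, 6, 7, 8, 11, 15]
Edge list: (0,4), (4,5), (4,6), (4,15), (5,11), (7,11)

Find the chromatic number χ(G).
χ(G) = 2

Clique number ω(G) = 2 (lower bound: χ ≥ ω).
The graph is bipartite (no odd cycle), so 2 colors suffice: χ(G) = 2.
A valid 2-coloring: color 1: [4, 8, 11]; color 2: [0, 5, 6, 7, 15].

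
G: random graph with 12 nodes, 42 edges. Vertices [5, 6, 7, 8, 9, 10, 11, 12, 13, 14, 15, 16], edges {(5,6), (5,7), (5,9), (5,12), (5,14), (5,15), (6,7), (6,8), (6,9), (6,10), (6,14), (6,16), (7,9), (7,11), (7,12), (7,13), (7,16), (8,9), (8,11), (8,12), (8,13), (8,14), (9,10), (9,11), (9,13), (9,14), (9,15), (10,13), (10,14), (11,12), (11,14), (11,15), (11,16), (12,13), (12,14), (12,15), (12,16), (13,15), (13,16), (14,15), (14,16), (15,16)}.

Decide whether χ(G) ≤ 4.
The clique on vertices [11, 12, 14, 15, 16] has size 5 > 4, so it alone needs 5 colors.

No, G is not 4-colorable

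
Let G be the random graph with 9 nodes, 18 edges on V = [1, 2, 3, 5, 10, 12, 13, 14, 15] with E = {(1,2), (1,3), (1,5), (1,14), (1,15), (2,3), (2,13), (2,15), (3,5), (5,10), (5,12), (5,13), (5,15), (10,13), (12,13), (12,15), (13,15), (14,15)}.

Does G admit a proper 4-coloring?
A valid 4-coloring: color 1: [2, 5, 14]; color 2: [3, 10, 15]; color 3: [1, 13]; color 4: [12].
(χ(G) = 4 ≤ 4.)

Yes, G is 4-colorable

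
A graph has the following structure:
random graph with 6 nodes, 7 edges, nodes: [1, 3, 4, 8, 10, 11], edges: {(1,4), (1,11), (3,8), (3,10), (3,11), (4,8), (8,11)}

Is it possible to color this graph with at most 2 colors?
No, G is not 2-colorable

The clique on vertices [3, 8, 11] has size 3 > 2, so it alone needs 3 colors.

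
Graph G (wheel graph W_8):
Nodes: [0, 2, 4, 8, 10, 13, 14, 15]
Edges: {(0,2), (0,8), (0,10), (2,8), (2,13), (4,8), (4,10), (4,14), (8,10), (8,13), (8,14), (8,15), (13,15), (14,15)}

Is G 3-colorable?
Odd cycle [15, 14, 4, 10, 0, 2, 13] needs 3 colors (χ ≥ 3).
Vertex 8 is adjacent to every vertex of [0, 2, 4, 10, 13, 14, 15], which already need 3 colors among themselves, so 8 needs a new color (χ ≥ 4).
Hence χ(G) ≥ 4 > 3, so no proper 3-coloring exists.

No, G is not 3-colorable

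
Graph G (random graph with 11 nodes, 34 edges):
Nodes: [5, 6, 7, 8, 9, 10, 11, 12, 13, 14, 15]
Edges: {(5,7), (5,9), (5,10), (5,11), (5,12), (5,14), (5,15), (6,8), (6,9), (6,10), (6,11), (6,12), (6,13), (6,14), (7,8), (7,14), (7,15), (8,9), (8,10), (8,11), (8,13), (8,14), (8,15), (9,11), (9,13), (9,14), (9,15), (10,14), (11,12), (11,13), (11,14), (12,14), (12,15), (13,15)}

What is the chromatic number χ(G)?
Clique number ω(G) = 5 (lower bound: χ ≥ ω).
The clique on [6, 8, 9, 11, 13] has size 5, forcing χ ≥ 5, and the coloring below uses 5 colors, so χ(G) = 5.
A valid 5-coloring: color 1: [13, 14]; color 2: [5, 8]; color 3: [6, 15]; color 4: [7, 10, 11]; color 5: [9, 12].

χ(G) = 5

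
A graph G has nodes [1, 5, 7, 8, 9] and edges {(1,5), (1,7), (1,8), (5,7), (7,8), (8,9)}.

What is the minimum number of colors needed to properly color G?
χ(G) = 3

Clique number ω(G) = 3 (lower bound: χ ≥ ω).
The clique on [1, 7, 8] has size 3, forcing χ ≥ 3, and the coloring below uses 3 colors, so χ(G) = 3.
A valid 3-coloring: color 1: [7, 9]; color 2: [1]; color 3: [5, 8].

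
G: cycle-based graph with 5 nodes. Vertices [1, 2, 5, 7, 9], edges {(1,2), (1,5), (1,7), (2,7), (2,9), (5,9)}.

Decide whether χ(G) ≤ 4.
A valid 4-coloring: color 1: [1, 9]; color 2: [2, 5]; color 3: [7].
(χ(G) = 3 ≤ 4.)

Yes, G is 4-colorable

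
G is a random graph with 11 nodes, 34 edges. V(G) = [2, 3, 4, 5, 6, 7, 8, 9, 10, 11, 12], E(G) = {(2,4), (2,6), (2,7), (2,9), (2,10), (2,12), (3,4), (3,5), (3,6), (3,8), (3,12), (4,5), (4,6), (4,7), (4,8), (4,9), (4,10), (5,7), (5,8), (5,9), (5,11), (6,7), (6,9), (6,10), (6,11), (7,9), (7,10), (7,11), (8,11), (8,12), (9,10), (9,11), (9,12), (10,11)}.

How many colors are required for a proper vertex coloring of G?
Clique number ω(G) = 6 (lower bound: χ ≥ ω).
The clique on [2, 4, 6, 7, 9, 10] has size 6, forcing χ ≥ 6, and the coloring below uses 6 colors, so χ(G) = 6.
A valid 6-coloring: color 1: [8, 9]; color 2: [4, 11, 12]; color 3: [5, 6]; color 4: [3, 7]; color 5: [10]; color 6: [2].

χ(G) = 6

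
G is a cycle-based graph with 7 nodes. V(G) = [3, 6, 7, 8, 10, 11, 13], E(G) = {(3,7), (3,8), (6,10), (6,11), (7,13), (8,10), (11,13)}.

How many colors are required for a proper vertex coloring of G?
χ(G) = 3

Clique number ω(G) = 2 (lower bound: χ ≥ ω).
Odd cycle [7, 3, 8, 10, 6, 11, 13] needs 3 colors (χ ≥ 3).
The coloring below uses 3 colors, so χ(G) = 3.
A valid 3-coloring: color 1: [7, 8, 11]; color 2: [3, 10, 13]; color 3: [6].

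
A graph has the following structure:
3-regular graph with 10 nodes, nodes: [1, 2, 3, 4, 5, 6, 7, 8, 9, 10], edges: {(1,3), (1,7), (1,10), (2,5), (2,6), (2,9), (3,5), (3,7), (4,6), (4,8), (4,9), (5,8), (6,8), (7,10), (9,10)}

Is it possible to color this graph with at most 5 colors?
Yes, G is 5-colorable

A valid 5-coloring: color 1: [4, 5, 10]; color 2: [1, 6, 9]; color 3: [2, 7, 8]; color 4: [3].
(χ(G) = 3 ≤ 5.)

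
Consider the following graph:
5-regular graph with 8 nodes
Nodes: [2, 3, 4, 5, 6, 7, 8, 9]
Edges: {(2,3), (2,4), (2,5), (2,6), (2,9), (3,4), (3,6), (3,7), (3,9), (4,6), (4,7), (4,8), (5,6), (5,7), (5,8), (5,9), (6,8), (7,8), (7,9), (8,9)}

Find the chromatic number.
χ(G) = 4

Clique number ω(G) = 4 (lower bound: χ ≥ ω).
The clique on [5, 7, 8, 9] has size 4, forcing χ ≥ 4, and the coloring below uses 4 colors, so χ(G) = 4.
A valid 4-coloring: color 1: [3, 5]; color 2: [6, 7]; color 3: [2, 8]; color 4: [4, 9].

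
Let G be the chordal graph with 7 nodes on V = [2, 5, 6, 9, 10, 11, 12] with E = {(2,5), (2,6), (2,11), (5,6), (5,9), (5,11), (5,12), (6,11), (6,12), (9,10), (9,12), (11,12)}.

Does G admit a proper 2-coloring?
No, G is not 2-colorable

The clique on vertices [2, 5, 6, 11] has size 4 > 2, so it alone needs 4 colors.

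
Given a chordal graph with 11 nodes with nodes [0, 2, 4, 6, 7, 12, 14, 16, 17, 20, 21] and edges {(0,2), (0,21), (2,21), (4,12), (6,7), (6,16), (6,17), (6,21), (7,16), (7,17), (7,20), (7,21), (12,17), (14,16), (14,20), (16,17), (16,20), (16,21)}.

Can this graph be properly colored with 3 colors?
The clique on vertices [6, 7, 16, 17] has size 4 > 3, so it alone needs 4 colors.

No, G is not 3-colorable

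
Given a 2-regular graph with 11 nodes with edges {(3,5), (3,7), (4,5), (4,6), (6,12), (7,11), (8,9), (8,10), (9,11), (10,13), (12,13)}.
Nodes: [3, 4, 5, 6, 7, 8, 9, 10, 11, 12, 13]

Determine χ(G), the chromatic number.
Clique number ω(G) = 2 (lower bound: χ ≥ ω).
Odd cycle [10, 8, 9, 11, 7, 3, 5, 4, 6, 12, 13] needs 3 colors (χ ≥ 3).
The coloring below uses 3 colors, so χ(G) = 3.
A valid 3-coloring: color 1: [3, 4, 10, 11, 12]; color 2: [5, 6, 7, 9, 13]; color 3: [8].

χ(G) = 3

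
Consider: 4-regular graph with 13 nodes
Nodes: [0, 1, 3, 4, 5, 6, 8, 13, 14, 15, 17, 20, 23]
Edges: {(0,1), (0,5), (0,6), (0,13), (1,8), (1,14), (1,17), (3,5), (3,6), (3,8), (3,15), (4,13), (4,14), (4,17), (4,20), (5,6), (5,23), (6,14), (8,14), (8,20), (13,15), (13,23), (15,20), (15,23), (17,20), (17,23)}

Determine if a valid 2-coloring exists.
No, G is not 2-colorable

The clique on vertices [0, 5, 6] has size 3 > 2, so it alone needs 3 colors.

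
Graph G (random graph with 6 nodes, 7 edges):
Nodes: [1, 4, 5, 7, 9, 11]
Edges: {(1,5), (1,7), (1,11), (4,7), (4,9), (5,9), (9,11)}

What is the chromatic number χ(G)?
Clique number ω(G) = 2 (lower bound: χ ≥ ω).
Odd cycle [4, 7, 1, 5, 9] needs 3 colors (χ ≥ 3).
The coloring below uses 3 colors, so χ(G) = 3.
A valid 3-coloring: color 1: [1, 9]; color 2: [4, 5, 11]; color 3: [7].

χ(G) = 3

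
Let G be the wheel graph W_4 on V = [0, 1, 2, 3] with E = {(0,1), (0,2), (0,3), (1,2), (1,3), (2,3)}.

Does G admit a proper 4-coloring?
Yes, G is 4-colorable

A valid 4-coloring: color 1: [2]; color 2: [3]; color 3: [0]; color 4: [1].
(χ(G) = 4 ≤ 4.)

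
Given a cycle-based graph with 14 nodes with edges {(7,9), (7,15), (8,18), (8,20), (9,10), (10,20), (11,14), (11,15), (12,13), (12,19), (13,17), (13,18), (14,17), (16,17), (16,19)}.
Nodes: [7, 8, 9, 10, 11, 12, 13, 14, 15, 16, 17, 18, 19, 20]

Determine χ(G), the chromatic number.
χ(G) = 3

Clique number ω(G) = 2 (lower bound: χ ≥ ω).
Odd cycle [12, 19, 16, 17, 13] needs 3 colors (χ ≥ 3).
The coloring below uses 3 colors, so χ(G) = 3.
A valid 3-coloring: color 1: [8, 10, 13, 14, 15, 19]; color 2: [9, 11, 12, 17, 18, 20]; color 3: [7, 16].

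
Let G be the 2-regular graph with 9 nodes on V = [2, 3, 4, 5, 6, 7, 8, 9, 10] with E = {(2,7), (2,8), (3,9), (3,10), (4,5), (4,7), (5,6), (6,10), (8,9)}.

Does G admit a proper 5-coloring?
A valid 5-coloring: color 1: [3, 6, 7, 8]; color 2: [2, 4, 9, 10]; color 3: [5].
(χ(G) = 3 ≤ 5.)

Yes, G is 5-colorable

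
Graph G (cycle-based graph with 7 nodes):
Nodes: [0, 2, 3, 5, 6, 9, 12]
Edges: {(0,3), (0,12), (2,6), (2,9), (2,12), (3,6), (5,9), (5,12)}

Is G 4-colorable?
A valid 4-coloring: color 1: [2, 3, 5]; color 2: [6, 9, 12]; color 3: [0].
(χ(G) = 3 ≤ 4.)

Yes, G is 4-colorable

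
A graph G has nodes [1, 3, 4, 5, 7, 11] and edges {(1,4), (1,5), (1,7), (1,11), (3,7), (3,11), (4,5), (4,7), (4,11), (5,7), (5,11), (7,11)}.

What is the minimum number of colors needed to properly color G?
Clique number ω(G) = 5 (lower bound: χ ≥ ω).
The clique on [1, 4, 5, 7, 11] has size 5, forcing χ ≥ 5, and the coloring below uses 5 colors, so χ(G) = 5.
A valid 5-coloring: color 1: [11]; color 2: [7]; color 3: [1, 3]; color 4: [4]; color 5: [5].

χ(G) = 5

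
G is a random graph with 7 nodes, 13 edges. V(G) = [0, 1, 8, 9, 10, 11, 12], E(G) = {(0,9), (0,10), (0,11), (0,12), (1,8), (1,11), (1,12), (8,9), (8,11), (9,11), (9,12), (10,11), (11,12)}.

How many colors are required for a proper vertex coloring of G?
χ(G) = 4

Clique number ω(G) = 4 (lower bound: χ ≥ ω).
The clique on [0, 9, 11, 12] has size 4, forcing χ ≥ 4, and the coloring below uses 4 colors, so χ(G) = 4.
A valid 4-coloring: color 1: [11]; color 2: [1, 9, 10]; color 3: [8, 12]; color 4: [0].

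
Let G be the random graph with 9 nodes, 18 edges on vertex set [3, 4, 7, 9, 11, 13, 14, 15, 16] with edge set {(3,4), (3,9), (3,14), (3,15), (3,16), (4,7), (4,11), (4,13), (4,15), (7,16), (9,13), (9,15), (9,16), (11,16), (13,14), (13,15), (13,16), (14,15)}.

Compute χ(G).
χ(G) = 3

Clique number ω(G) = 3 (lower bound: χ ≥ ω).
The clique on [3, 9, 16] has size 3, forcing χ ≥ 3, and the coloring below uses 3 colors, so χ(G) = 3.
A valid 3-coloring: color 1: [3, 7, 11, 13]; color 2: [15, 16]; color 3: [4, 9, 14].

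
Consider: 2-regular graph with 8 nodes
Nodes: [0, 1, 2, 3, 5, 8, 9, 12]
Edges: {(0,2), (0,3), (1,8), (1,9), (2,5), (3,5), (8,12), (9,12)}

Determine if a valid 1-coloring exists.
Edge (0,2) forces its endpoints to differ, so 1 color is not enough.

No, G is not 1-colorable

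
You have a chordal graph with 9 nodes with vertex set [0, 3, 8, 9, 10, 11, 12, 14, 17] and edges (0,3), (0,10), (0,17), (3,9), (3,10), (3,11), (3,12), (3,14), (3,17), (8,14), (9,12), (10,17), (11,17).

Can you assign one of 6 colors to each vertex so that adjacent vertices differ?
A valid 6-coloring: color 1: [3, 8]; color 2: [12, 14, 17]; color 3: [0, 9, 11]; color 4: [10].
(χ(G) = 4 ≤ 6.)

Yes, G is 6-colorable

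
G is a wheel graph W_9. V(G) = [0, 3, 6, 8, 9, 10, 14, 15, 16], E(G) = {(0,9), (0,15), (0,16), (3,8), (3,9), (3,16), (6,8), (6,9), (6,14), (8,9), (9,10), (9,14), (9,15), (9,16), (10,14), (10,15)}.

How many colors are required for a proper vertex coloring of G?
χ(G) = 3

Clique number ω(G) = 3 (lower bound: χ ≥ ω).
The clique on [0, 9, 16] has size 3, forcing χ ≥ 3, and the coloring below uses 3 colors, so χ(G) = 3.
A valid 3-coloring: color 1: [9]; color 2: [0, 3, 6, 10]; color 3: [8, 14, 15, 16].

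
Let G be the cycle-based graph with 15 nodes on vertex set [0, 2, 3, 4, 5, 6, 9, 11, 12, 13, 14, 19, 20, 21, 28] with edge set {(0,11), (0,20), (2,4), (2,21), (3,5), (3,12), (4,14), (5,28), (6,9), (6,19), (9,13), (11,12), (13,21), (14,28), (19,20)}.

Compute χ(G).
χ(G) = 3

Clique number ω(G) = 2 (lower bound: χ ≥ ω).
Odd cycle [12, 11, 0, 20, 19, 6, 9, 13, 21, 2, 4, 14, 28, 5, 3] needs 3 colors (χ ≥ 3).
The coloring below uses 3 colors, so χ(G) = 3.
A valid 3-coloring: color 1: [0, 4, 5, 9, 12, 19, 21]; color 2: [2, 3, 6, 11, 13, 14, 20]; color 3: [28].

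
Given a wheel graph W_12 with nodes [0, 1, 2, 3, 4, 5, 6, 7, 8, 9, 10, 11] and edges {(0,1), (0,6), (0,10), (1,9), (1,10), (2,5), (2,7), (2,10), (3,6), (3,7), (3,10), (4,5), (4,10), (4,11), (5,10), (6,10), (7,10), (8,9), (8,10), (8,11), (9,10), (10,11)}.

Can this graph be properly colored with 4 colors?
A valid 4-coloring: color 1: [10]; color 2: [1, 2, 4, 6, 8]; color 3: [0, 5, 7, 9, 11]; color 4: [3].
(χ(G) = 4 ≤ 4.)

Yes, G is 4-colorable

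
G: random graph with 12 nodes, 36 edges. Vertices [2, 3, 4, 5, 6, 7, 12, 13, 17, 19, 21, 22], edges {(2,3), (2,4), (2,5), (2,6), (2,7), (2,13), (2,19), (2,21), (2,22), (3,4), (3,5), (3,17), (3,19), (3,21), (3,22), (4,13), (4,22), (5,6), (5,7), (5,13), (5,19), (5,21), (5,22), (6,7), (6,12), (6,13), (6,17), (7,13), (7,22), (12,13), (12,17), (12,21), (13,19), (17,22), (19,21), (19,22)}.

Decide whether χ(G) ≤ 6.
Yes, G is 6-colorable

A valid 6-coloring: color 1: [2, 17]; color 2: [4, 5, 12]; color 3: [3, 13]; color 4: [6, 21, 22]; color 5: [7, 19].
(χ(G) = 5 ≤ 6.)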